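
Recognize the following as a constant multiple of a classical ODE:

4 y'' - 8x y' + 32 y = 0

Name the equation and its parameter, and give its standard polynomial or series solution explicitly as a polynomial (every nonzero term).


All three coefficients share the factor 4; dividing through by 4 gives  y'' - 2x y' + 8 y = 0.
This matches the Hermite equation y'' - 2x y' + 2n y = 0 with 2n = 8, so n = 4; the polynomial solution is H_4(x).
With y = sum_k a_k x^k, matching x^k gives (k+2)(k+1) a_{k+2} = 2(k - n) a_k = 2(k - 4) a_k. The right side vanishes at k = 4, so the series with the parity of 4 terminates at degree 4.
Standard normalization: leading coefficient of H_n is 2^n, so a_4 = 2^4 = 16. Work downward with a_k = (k+1)(k+2) a_{k+2} / (2(k - n)):
  a_2 = (3)(4)(16) / (2(2 - 4)) = 192/(-4) = -48
  a_0 = (1)(2)(-48) / (2(0 - 4)) = -96/(-8) = 12
Hence H_4(x) = 16 x^4 - 48 x^2 + 12.

H_4(x); series = 16 x^4 - 48 x^2 + 12


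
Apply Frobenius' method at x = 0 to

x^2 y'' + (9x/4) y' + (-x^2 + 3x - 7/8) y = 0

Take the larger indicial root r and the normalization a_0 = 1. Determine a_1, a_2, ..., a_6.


Write in Frobenius form y'' + (p(x)/x) y' + (q(x)/x^2) y = 0:
  p(x) = 9/4,  q(x) = -x^2 + 3x - 7/8.
Indicial equation: r(r-1) + (9/4) r + (-7/8) = 0 -> roots r_1 = 1/2, r_2 = -7/4.
Take r = r_1 = 1/2. Let y(x) = x^r sum_{n>=0} a_n x^n with a_0 = 1.
Substitute y = x^r sum a_n x^n and match x^{r+n}. The recurrence is
  D(n) a_n + 3 a_{n-1} - 1 a_{n-2} = 0,  where D(n) = (r+n)(r+n-1) + (9/4)(r+n) + (-7/8).
  a_n = [-3 a_{n-1} + 1 a_{n-2}] / D(n).
Since the indicial polynomial factors as (r - r_1)(r - r_2), D(n) = (r_1 + n - r_1)(r_1 + n - r_2) = n(n + 9/4).
Evaluating step by step (a_0 = 1):
  n = 1: D(1) = 1(1 + 9/4) = 13/4; numerator = -3(1) = -3; a_1 = (-3)/(13/4) = -12/13
  n = 2: D(2) = 2(2 + 9/4) = 17/2; numerator = -3(-12/13) + 1(1) = 49/13; a_2 = (49/13)/(17/2) = 98/221
  n = 3: D(3) = 3(3 + 9/4) = 63/4; numerator = -3(98/221) + 1(-12/13) = -498/221; a_3 = (-498/221)/(63/4) = -664/4641
  n = 4: D(4) = 4(4 + 9/4) = 25; numerator = -3(-664/4641) + 1(98/221) = 1350/1547; a_4 = (1350/1547)/(25) = 54/1547
  n = 5: D(5) = 5(5 + 9/4) = 145/4; numerator = -3(54/1547) + 1(-664/4641) = -1150/4641; a_5 = (-1150/4641)/(145/4) = -920/134589
  n = 6: D(6) = 6(6 + 9/4) = 99/2; numerator = -3(-920/134589) + 1(54/1547) = 2486/44863; a_6 = (2486/44863)/(99/2) = 452/403767

r = 1/2; a_0 = 1; a_1 = -12/13; a_2 = 98/221; a_3 = -664/4641; a_4 = 54/1547; a_5 = -920/134589; a_6 = 452/403767


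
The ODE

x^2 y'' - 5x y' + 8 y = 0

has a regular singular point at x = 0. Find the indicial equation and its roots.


Divide by x^2 to reach normal form y'' + P_1(x) y' + P_2(x) y = 0 with P_1(x) = -5/x and P_2(x) = 8/x^2.
x = 0 is a singular point because the y'-coefficient -5/x has a pole at x = 0 and the y-coefficient 8/x^2 has a pole at x = 0.
It is a regular singular point because x P_1(x) = p(x) = -5 and x^2 P_2(x) = q(x) = 8 are polynomials, hence analytic at x = 0.
p(0) = -5,  q(0) = 8.
Indicial equation: r(r-1) + p(0) r + q(0) = 0, i.e. r^2 + (p(0) - 1) r + q(0) = 0, i.e. r^2 - 6 r + 8 = 0.
Discriminant: (-6)^2 - 4(8) = 4, so r = (6 ± 2)/2.
Solving: r_1 = 4, r_2 = 2.

indicial: r^2 - 6 r + 8 = 0; roots r_1 = 4, r_2 = 2


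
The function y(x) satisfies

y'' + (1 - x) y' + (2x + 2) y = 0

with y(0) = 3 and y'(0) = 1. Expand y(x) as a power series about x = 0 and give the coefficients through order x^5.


Ansatz: y(x) = sum_{n>=0} a_n x^n, so y'(x) = sum_{n>=1} n a_n x^(n-1) and y''(x) = sum_{n>=2} n(n-1) a_n x^(n-2).
Substitute into P(x) y'' + Q(x) y' + R(x) y = 0 with P(x) = 1, Q(x) = 1 - x, R(x) = 2x + 2, and match powers of x.
Initial conditions: a_0 = 3, a_1 = 1.
Setting the coefficient of each power of x to zero and solving order by order (substituting the coefficients already found):
  x^0: 2 a_2 + a_1 + 2 a_0 = 0  ->  2 a_2 = -a_1 - 2 a_0 = -7  ->  a_2 = -7/2
  x^1: 6 a_3 + 2 a_2 + a_1 + 2 a_0 = 0  ->  6 a_3 = -2 a_2 - a_1 - 2 a_0 = 0  ->  a_3 = 0
  x^2: 12 a_4 + 3 a_3 + 2 a_1 = 0  ->  12 a_4 = -3 a_3 - 2 a_1 = -2  ->  a_4 = -1/6
  x^3: 20 a_5 + 4 a_4 - a_3 + 2 a_2 = 0  ->  20 a_5 = -4 a_4 + a_3 - 2 a_2 = 23/3  ->  a_5 = 23/60
Truncated series: y(x) = 3 + x - (7/2) x^2 - (1/6) x^4 + (23/60) x^5 + O(x^6).

a_0 = 3; a_1 = 1; a_2 = -7/2; a_3 = 0; a_4 = -1/6; a_5 = 23/60


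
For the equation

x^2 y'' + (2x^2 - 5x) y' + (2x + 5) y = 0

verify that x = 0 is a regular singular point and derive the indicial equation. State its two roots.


Divide by x^2 to reach normal form y'' + P_1(x) y' + P_2(x) y = 0 with P_1(x) = 2 - 5/x and P_2(x) = 2/x + 5/x^2.
x = 0 is a singular point because the y'-coefficient 2 - 5/x has a pole at x = 0 and the y-coefficient 2/x + 5/x^2 has a pole at x = 0.
It is a regular singular point because x P_1(x) = p(x) = 2x - 5 and x^2 P_2(x) = q(x) = 2x + 5 are polynomials, hence analytic at x = 0.
p(0) = -5,  q(0) = 5.
Indicial equation: r(r-1) + p(0) r + q(0) = 0, i.e. r^2 + (p(0) - 1) r + q(0) = 0, i.e. r^2 - 6 r + 5 = 0.
Discriminant: (-6)^2 - 4(5) = 16, so r = (6 ± 4)/2.
Solving: r_1 = 5, r_2 = 1.

indicial: r^2 - 6 r + 5 = 0; roots r_1 = 5, r_2 = 1


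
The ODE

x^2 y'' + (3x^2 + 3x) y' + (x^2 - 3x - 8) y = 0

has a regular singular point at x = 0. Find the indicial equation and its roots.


Divide by x^2 to reach normal form y'' + P_1(x) y' + P_2(x) y = 0 with P_1(x) = 3 + 3/x and P_2(x) = 1 - 3/x - 8/x^2.
x = 0 is a singular point because the y'-coefficient 3 + 3/x has a pole at x = 0 and the y-coefficient 1 - 3/x - 8/x^2 has a pole at x = 0.
It is a regular singular point because x P_1(x) = p(x) = 3x + 3 and x^2 P_2(x) = q(x) = x^2 - 3x - 8 are polynomials, hence analytic at x = 0.
p(0) = 3,  q(0) = -8.
Indicial equation: r(r-1) + p(0) r + q(0) = 0, i.e. r^2 + (p(0) - 1) r + q(0) = 0, i.e. r^2 + 2 r - 8 = 0.
Discriminant: (2)^2 - 4(-8) = 36, so r = (-2 ± 6)/2.
Solving: r_1 = 2, r_2 = -4.

indicial: r^2 + 2 r - 8 = 0; roots r_1 = 2, r_2 = -4


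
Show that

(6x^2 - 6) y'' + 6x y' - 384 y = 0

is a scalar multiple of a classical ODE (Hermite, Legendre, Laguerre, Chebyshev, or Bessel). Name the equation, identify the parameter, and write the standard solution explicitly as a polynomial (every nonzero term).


All three coefficients share the factor -6; dividing through by -6 gives  (1 - x^2) y'' - x y' + 64 y = 0.
This matches the Chebyshev equation (1 - x^2) y'' - x y' + n^2 y = 0 (note the -x y' term, not -2x y') with n^2 = 64, so n = 8; the polynomial solution is T_8(x).
With y = sum_k a_k x^k, matching x^k gives (k+2)(k+1) a_{k+2} = (k^2 - n^2) a_k = (k - 8)(k + 8) a_k. The right side vanishes at k = 8, so the series with the parity of 8 terminates at degree 8.
Standard normalization: leading coefficient of T_n is 2^(n-1), so a_8 = 2^7 = 128. Work downward with a_k = (k+1)(k+2) a_{k+2} / ((k - 8)(k + 8)):
  a_6 = (7)(8)(128) / ((6 - 8)(6 + 8)) = 7168/(-28) = -256
  a_4 = (5)(6)(-256) / ((4 - 8)(4 + 8)) = -7680/(-48) = 160
  a_2 = (3)(4)(160) / ((2 - 8)(2 + 8)) = 1920/(-60) = -32
  a_0 = (1)(2)(-32) / ((0 - 8)(0 + 8)) = -64/(-64) = 1
Hence T_8(x) = 128 x^8 - 256 x^6 + 160 x^4 - 32 x^2 + 1.

T_8(x); series = 128 x^8 - 256 x^6 + 160 x^4 - 32 x^2 + 1


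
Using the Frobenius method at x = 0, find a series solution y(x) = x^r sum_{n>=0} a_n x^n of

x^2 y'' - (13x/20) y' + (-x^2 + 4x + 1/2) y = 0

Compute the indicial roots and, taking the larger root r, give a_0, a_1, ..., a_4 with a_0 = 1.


Write in Frobenius form y'' + (p(x)/x) y' + (q(x)/x^2) y = 0:
  p(x) = -13/20,  q(x) = -x^2 + 4x + 1/2.
Indicial equation: r(r-1) + (-13/20) r + (1/2) = 0 -> roots r_1 = 5/4, r_2 = 2/5.
Take r = r_1 = 5/4. Let y(x) = x^r sum_{n>=0} a_n x^n with a_0 = 1.
Substitute y = x^r sum a_n x^n and match x^{r+n}. The recurrence is
  D(n) a_n + 4 a_{n-1} - 1 a_{n-2} = 0,  where D(n) = (r+n)(r+n-1) + (-13/20)(r+n) + (1/2).
  a_n = [-4 a_{n-1} + 1 a_{n-2}] / D(n).
Since the indicial polynomial factors as (r - r_1)(r - r_2), D(n) = (r_1 + n - r_1)(r_1 + n - r_2) = n(n + 17/20).
Evaluating step by step (a_0 = 1):
  n = 1: D(1) = 1(1 + 17/20) = 37/20; numerator = -4(1) = -4; a_1 = (-4)/(37/20) = -80/37
  n = 2: D(2) = 2(2 + 17/20) = 57/10; numerator = -4(-80/37) + 1(1) = 357/37; a_2 = (357/37)/(57/10) = 1190/703
  n = 3: D(3) = 3(3 + 17/20) = 231/20; numerator = -4(1190/703) + 1(-80/37) = -6280/703; a_3 = (-6280/703)/(231/20) = -125600/162393
  n = 4: D(4) = 4(4 + 17/20) = 97/5; numerator = -4(-125600/162393) + 1(1190/703) = 40910/8547; a_4 = (40910/8547)/(97/5) = 204550/829059

r = 5/4; a_0 = 1; a_1 = -80/37; a_2 = 1190/703; a_3 = -125600/162393; a_4 = 204550/829059


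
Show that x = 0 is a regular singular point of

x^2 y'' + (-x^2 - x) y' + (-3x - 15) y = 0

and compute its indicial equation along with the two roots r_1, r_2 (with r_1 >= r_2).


Divide by x^2 to reach normal form y'' + P_1(x) y' + P_2(x) y = 0 with P_1(x) = -1 - 1/x and P_2(x) = -3/x - 15/x^2.
x = 0 is a singular point because the y'-coefficient -1 - 1/x has a pole at x = 0 and the y-coefficient -3/x - 15/x^2 has a pole at x = 0.
It is a regular singular point because x P_1(x) = p(x) = -x - 1 and x^2 P_2(x) = q(x) = -3x - 15 are polynomials, hence analytic at x = 0.
p(0) = -1,  q(0) = -15.
Indicial equation: r(r-1) + p(0) r + q(0) = 0, i.e. r^2 + (p(0) - 1) r + q(0) = 0, i.e. r^2 - 2 r - 15 = 0.
Discriminant: (-2)^2 - 4(-15) = 64, so r = (2 ± 8)/2.
Solving: r_1 = 5, r_2 = -3.

indicial: r^2 - 2 r - 15 = 0; roots r_1 = 5, r_2 = -3


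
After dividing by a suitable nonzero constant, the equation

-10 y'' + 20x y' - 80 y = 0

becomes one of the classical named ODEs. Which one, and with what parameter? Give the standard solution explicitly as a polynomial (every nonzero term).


All three coefficients share the factor -10; dividing through by -10 gives  y'' - 2x y' + 8 y = 0.
This matches the Hermite equation y'' - 2x y' + 2n y = 0 with 2n = 8, so n = 4; the polynomial solution is H_4(x).
With y = sum_k a_k x^k, matching x^k gives (k+2)(k+1) a_{k+2} = 2(k - n) a_k = 2(k - 4) a_k. The right side vanishes at k = 4, so the series with the parity of 4 terminates at degree 4.
Standard normalization: leading coefficient of H_n is 2^n, so a_4 = 2^4 = 16. Work downward with a_k = (k+1)(k+2) a_{k+2} / (2(k - n)):
  a_2 = (3)(4)(16) / (2(2 - 4)) = 192/(-4) = -48
  a_0 = (1)(2)(-48) / (2(0 - 4)) = -96/(-8) = 12
Hence H_4(x) = 16 x^4 - 48 x^2 + 12.

H_4(x); series = 16 x^4 - 48 x^2 + 12


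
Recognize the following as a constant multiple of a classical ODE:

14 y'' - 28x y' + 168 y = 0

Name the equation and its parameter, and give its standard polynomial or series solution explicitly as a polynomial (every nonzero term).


All three coefficients share the factor 14; dividing through by 14 gives  y'' - 2x y' + 12 y = 0.
This matches the Hermite equation y'' - 2x y' + 2n y = 0 with 2n = 12, so n = 6; the polynomial solution is H_6(x).
With y = sum_k a_k x^k, matching x^k gives (k+2)(k+1) a_{k+2} = 2(k - n) a_k = 2(k - 6) a_k. The right side vanishes at k = 6, so the series with the parity of 6 terminates at degree 6.
Standard normalization: leading coefficient of H_n is 2^n, so a_6 = 2^6 = 64. Work downward with a_k = (k+1)(k+2) a_{k+2} / (2(k - n)):
  a_4 = (5)(6)(64) / (2(4 - 6)) = 1920/(-4) = -480
  a_2 = (3)(4)(-480) / (2(2 - 6)) = -5760/(-8) = 720
  a_0 = (1)(2)(720) / (2(0 - 6)) = 1440/(-12) = -120
Hence H_6(x) = 64 x^6 - 480 x^4 + 720 x^2 - 120.

H_6(x); series = 64 x^6 - 480 x^4 + 720 x^2 - 120


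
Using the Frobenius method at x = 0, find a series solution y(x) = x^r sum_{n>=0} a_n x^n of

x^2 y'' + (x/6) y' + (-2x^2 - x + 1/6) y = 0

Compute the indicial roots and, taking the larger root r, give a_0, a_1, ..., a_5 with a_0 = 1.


Write in Frobenius form y'' + (p(x)/x) y' + (q(x)/x^2) y = 0:
  p(x) = 1/6,  q(x) = -2x^2 - x + 1/6.
Indicial equation: r(r-1) + (1/6) r + (1/6) = 0 -> roots r_1 = 1/2, r_2 = 1/3.
Take r = r_1 = 1/2. Let y(x) = x^r sum_{n>=0} a_n x^n with a_0 = 1.
Substitute y = x^r sum a_n x^n and match x^{r+n}. The recurrence is
  D(n) a_n - 1 a_{n-1} - 2 a_{n-2} = 0,  where D(n) = (r+n)(r+n-1) + (1/6)(r+n) + (1/6).
  a_n = [1 a_{n-1} + 2 a_{n-2}] / D(n).
Since the indicial polynomial factors as (r - r_1)(r - r_2), D(n) = (r_1 + n - r_1)(r_1 + n - r_2) = n(n + 1/6).
Evaluating step by step (a_0 = 1):
  n = 1: D(1) = 1(1 + 1/6) = 7/6; numerator = 1(1) = 1; a_1 = (1)/(7/6) = 6/7
  n = 2: D(2) = 2(2 + 1/6) = 13/3; numerator = 1(6/7) + 2(1) = 20/7; a_2 = (20/7)/(13/3) = 60/91
  n = 3: D(3) = 3(3 + 1/6) = 19/2; numerator = 1(60/91) + 2(6/7) = 216/91; a_3 = (216/91)/(19/2) = 432/1729
  n = 4: D(4) = 4(4 + 1/6) = 50/3; numerator = 1(432/1729) + 2(60/91) = 2712/1729; a_4 = (2712/1729)/(50/3) = 4068/43225
  n = 5: D(5) = 5(5 + 1/6) = 155/6; numerator = 1(4068/43225) + 2(432/1729) = 25668/43225; a_5 = (25668/43225)/(155/6) = 4968/216125

r = 1/2; a_0 = 1; a_1 = 6/7; a_2 = 60/91; a_3 = 432/1729; a_4 = 4068/43225; a_5 = 4968/216125


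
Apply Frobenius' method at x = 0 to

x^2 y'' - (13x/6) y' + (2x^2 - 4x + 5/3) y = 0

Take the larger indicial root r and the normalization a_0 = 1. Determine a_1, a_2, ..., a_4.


Write in Frobenius form y'' + (p(x)/x) y' + (q(x)/x^2) y = 0:
  p(x) = -13/6,  q(x) = 2x^2 - 4x + 5/3.
Indicial equation: r(r-1) + (-13/6) r + (5/3) = 0 -> roots r_1 = 5/2, r_2 = 2/3.
Take r = r_1 = 5/2. Let y(x) = x^r sum_{n>=0} a_n x^n with a_0 = 1.
Substitute y = x^r sum a_n x^n and match x^{r+n}. The recurrence is
  D(n) a_n - 4 a_{n-1} + 2 a_{n-2} = 0,  where D(n) = (r+n)(r+n-1) + (-13/6)(r+n) + (5/3).
  a_n = [4 a_{n-1} - 2 a_{n-2}] / D(n).
Since the indicial polynomial factors as (r - r_1)(r - r_2), D(n) = (r_1 + n - r_1)(r_1 + n - r_2) = n(n + 11/6).
Evaluating step by step (a_0 = 1):
  n = 1: D(1) = 1(1 + 11/6) = 17/6; numerator = 4(1) = 4; a_1 = (4)/(17/6) = 24/17
  n = 2: D(2) = 2(2 + 11/6) = 23/3; numerator = 4(24/17) - 2(1) = 62/17; a_2 = (62/17)/(23/3) = 186/391
  n = 3: D(3) = 3(3 + 11/6) = 29/2; numerator = 4(186/391) - 2(24/17) = -360/391; a_3 = (-360/391)/(29/2) = -720/11339
  n = 4: D(4) = 4(4 + 11/6) = 70/3; numerator = 4(-720/11339) - 2(186/391) = -804/667; a_4 = (-804/667)/(70/3) = -1206/23345

r = 5/2; a_0 = 1; a_1 = 24/17; a_2 = 186/391; a_3 = -720/11339; a_4 = -1206/23345


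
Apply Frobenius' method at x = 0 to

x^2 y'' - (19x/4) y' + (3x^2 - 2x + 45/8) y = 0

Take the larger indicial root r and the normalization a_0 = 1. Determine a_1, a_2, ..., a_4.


Write in Frobenius form y'' + (p(x)/x) y' + (q(x)/x^2) y = 0:
  p(x) = -19/4,  q(x) = 3x^2 - 2x + 45/8.
Indicial equation: r(r-1) + (-19/4) r + (45/8) = 0 -> roots r_1 = 9/2, r_2 = 5/4.
Take r = r_1 = 9/2. Let y(x) = x^r sum_{n>=0} a_n x^n with a_0 = 1.
Substitute y = x^r sum a_n x^n and match x^{r+n}. The recurrence is
  D(n) a_n - 2 a_{n-1} + 3 a_{n-2} = 0,  where D(n) = (r+n)(r+n-1) + (-19/4)(r+n) + (45/8).
  a_n = [2 a_{n-1} - 3 a_{n-2}] / D(n).
Since the indicial polynomial factors as (r - r_1)(r - r_2), D(n) = (r_1 + n - r_1)(r_1 + n - r_2) = n(n + 13/4).
Evaluating step by step (a_0 = 1):
  n = 1: D(1) = 1(1 + 13/4) = 17/4; numerator = 2(1) = 2; a_1 = (2)/(17/4) = 8/17
  n = 2: D(2) = 2(2 + 13/4) = 21/2; numerator = 2(8/17) - 3(1) = -35/17; a_2 = (-35/17)/(21/2) = -10/51
  n = 3: D(3) = 3(3 + 13/4) = 75/4; numerator = 2(-10/51) - 3(8/17) = -92/51; a_3 = (-92/51)/(75/4) = -368/3825
  n = 4: D(4) = 4(4 + 13/4) = 29; numerator = 2(-368/3825) - 3(-10/51) = 1514/3825; a_4 = (1514/3825)/(29) = 1514/110925

r = 9/2; a_0 = 1; a_1 = 8/17; a_2 = -10/51; a_3 = -368/3825; a_4 = 1514/110925


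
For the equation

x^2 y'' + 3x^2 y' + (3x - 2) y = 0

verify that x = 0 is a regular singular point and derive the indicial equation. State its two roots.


Divide by x^2 to reach normal form y'' + P_1(x) y' + P_2(x) y = 0 with P_1(x) = 3 and P_2(x) = 3/x - 2/x^2.
x = 0 is a singular point because the y-coefficient 3/x - 2/x^2 has a pole at x = 0.
It is a regular singular point because x P_1(x) = p(x) = 3x and x^2 P_2(x) = q(x) = 3x - 2 are polynomials, hence analytic at x = 0.
p(0) = 0,  q(0) = -2.
Indicial equation: r(r-1) + p(0) r + q(0) = 0, i.e. r^2 + (p(0) - 1) r + q(0) = 0, i.e. r^2 - 1 r - 2 = 0.
Discriminant: (-1)^2 - 4(-2) = 9, so r = (1 ± 3)/2.
Solving: r_1 = 2, r_2 = -1.

indicial: r^2 - 1 r - 2 = 0; roots r_1 = 2, r_2 = -1


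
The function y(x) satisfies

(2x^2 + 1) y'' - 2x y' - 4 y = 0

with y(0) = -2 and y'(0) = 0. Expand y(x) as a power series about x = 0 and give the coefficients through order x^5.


Ansatz: y(x) = sum_{n>=0} a_n x^n, so y'(x) = sum_{n>=1} n a_n x^(n-1) and y''(x) = sum_{n>=2} n(n-1) a_n x^(n-2).
Substitute into P(x) y'' + Q(x) y' + R(x) y = 0 with P(x) = 2x^2 + 1, Q(x) = -2x, R(x) = -4, and match powers of x.
Initial conditions: a_0 = -2, a_1 = 0.
Setting the coefficient of each power of x to zero and solving order by order (substituting the coefficients already found):
  x^0: 2 a_2 - 4 a_0 = 0  ->  2 a_2 = 4 a_0 = -8  ->  a_2 = -4
  x^1: 6 a_3 - 6 a_1 = 0  ->  6 a_3 = 6 a_1 = 0  ->  a_3 = 0
  x^2: 12 a_4 - 4 a_2 = 0  ->  12 a_4 = 4 a_2 = -16  ->  a_4 = -4/3
  x^3: 20 a_5 + 2 a_3 = 0  ->  20 a_5 = -2 a_3 = 0  ->  a_5 = 0
Truncated series: y(x) = -2 - 4 x^2 - (4/3) x^4 + O(x^6).

a_0 = -2; a_1 = 0; a_2 = -4; a_3 = 0; a_4 = -4/3; a_5 = 0


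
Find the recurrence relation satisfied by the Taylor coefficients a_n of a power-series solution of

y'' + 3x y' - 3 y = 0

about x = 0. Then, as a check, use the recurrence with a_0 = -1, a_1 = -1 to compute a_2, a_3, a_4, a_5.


Substitute y = sum_n a_n x^n.
y''(x) has coefficient (n+2)(n+1) a_{n+2} at x^n;
3 x y'(x) has coefficient 3 n a_n at x^n (shift);
-3 y(x) has coefficient -3 a_n at x^n.
Matching x^n: (n+2)(n+1) a_{n+2} + (3n - 3) a_n = 0.
Thus a_{n+2} = (-3n + 3) / ((n+1)(n+2)) * a_n.

Check with a_0 = -1, a_1 = -1 (apply the recurrence for n = 0, 1, 2, 3): a_0 = -1, a_1 = -1, a_2 = -3/2, a_3 = 0, a_4 = 3/8, a_5 = 0.

a_(n+2) = (-3n + 3) / ((n+1)(n+2)) * a_n; check: a_0 = -1, a_1 = -1, a_2 = -3/2, a_3 = 0, a_4 = 3/8, a_5 = 0


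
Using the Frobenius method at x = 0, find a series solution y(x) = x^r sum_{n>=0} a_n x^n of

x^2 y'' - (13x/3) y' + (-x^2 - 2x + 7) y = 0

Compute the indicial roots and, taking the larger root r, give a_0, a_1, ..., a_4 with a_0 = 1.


Write in Frobenius form y'' + (p(x)/x) y' + (q(x)/x^2) y = 0:
  p(x) = -13/3,  q(x) = -x^2 - 2x + 7.
Indicial equation: r(r-1) + (-13/3) r + (7) = 0 -> roots r_1 = 3, r_2 = 7/3.
Take r = r_1 = 3. Let y(x) = x^r sum_{n>=0} a_n x^n with a_0 = 1.
Substitute y = x^r sum a_n x^n and match x^{r+n}. The recurrence is
  D(n) a_n - 2 a_{n-1} - 1 a_{n-2} = 0,  where D(n) = (r+n)(r+n-1) + (-13/3)(r+n) + (7).
  a_n = [2 a_{n-1} + 1 a_{n-2}] / D(n).
Since the indicial polynomial factors as (r - r_1)(r - r_2), D(n) = (r_1 + n - r_1)(r_1 + n - r_2) = n(n + 2/3).
Evaluating step by step (a_0 = 1):
  n = 1: D(1) = 1(1 + 2/3) = 5/3; numerator = 2(1) = 2; a_1 = (2)/(5/3) = 6/5
  n = 2: D(2) = 2(2 + 2/3) = 16/3; numerator = 2(6/5) + 1(1) = 17/5; a_2 = (17/5)/(16/3) = 51/80
  n = 3: D(3) = 3(3 + 2/3) = 11; numerator = 2(51/80) + 1(6/5) = 99/40; a_3 = (99/40)/(11) = 9/40
  n = 4: D(4) = 4(4 + 2/3) = 56/3; numerator = 2(9/40) + 1(51/80) = 87/80; a_4 = (87/80)/(56/3) = 261/4480

r = 3; a_0 = 1; a_1 = 6/5; a_2 = 51/80; a_3 = 9/40; a_4 = 261/4480


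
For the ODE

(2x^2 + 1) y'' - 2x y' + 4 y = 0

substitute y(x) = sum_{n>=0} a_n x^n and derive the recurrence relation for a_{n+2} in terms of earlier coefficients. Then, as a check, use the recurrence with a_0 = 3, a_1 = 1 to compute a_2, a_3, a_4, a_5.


Substitute y = sum_n a_n x^n.
(1 + 2 x^2) y'' contributes (n+2)(n+1) a_{n+2} + 2 n(n-1) a_n at x^n.
-2 x y'(x) contributes -2 n a_n at x^n.
4 y(x) contributes 4 a_n at x^n.
Matching x^n: (n+2)(n+1) a_{n+2} + (2 n(n-1) - 2 n + 4) a_n = 0.
Thus a_{n+2} = (-2 n(n-1) + 2 n - 4) / ((n+1)(n+2)) * a_n.

Check with a_0 = 3, a_1 = 1 (apply the recurrence for n = 0, 1, 2, 3): a_0 = 3, a_1 = 1, a_2 = -6, a_3 = -1/3, a_4 = 2, a_5 = 1/6.

a_(n+2) = (-2 n(n-1) + 2 n - 4) / ((n+1)(n+2)) * a_n; check: a_0 = 3, a_1 = 1, a_2 = -6, a_3 = -1/3, a_4 = 2, a_5 = 1/6


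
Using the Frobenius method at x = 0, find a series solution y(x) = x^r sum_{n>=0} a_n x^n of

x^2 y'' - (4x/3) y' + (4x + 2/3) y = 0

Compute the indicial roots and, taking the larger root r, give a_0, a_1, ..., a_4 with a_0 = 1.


Write in Frobenius form y'' + (p(x)/x) y' + (q(x)/x^2) y = 0:
  p(x) = -4/3,  q(x) = 4x + 2/3.
Indicial equation: r(r-1) + (-4/3) r + (2/3) = 0 -> roots r_1 = 2, r_2 = 1/3.
Take r = r_1 = 2. Let y(x) = x^r sum_{n>=0} a_n x^n with a_0 = 1.
Substitute y = x^r sum a_n x^n and match x^{r+n}. The recurrence is
  D(n) a_n + 4 a_{n-1} = 0,  where D(n) = (r+n)(r+n-1) + (-4/3)(r+n) + (2/3).
  a_n = -4 / D(n) * a_{n-1}.
Since the indicial polynomial factors as (r - r_1)(r - r_2), D(n) = (r_1 + n - r_1)(r_1 + n - r_2) = n(n + 5/3).
Evaluating step by step (a_0 = 1):
  n = 1: D(1) = 1(1 + 5/3) = 8/3; numerator = -4(1) = -4; a_1 = (-4)/(8/3) = -3/2
  n = 2: D(2) = 2(2 + 5/3) = 22/3; numerator = -4(-3/2) = 6; a_2 = (6)/(22/3) = 9/11
  n = 3: D(3) = 3(3 + 5/3) = 14; numerator = -4(9/11) = -36/11; a_3 = (-36/11)/(14) = -18/77
  n = 4: D(4) = 4(4 + 5/3) = 68/3; numerator = -4(-18/77) = 72/77; a_4 = (72/77)/(68/3) = 54/1309

r = 2; a_0 = 1; a_1 = -3/2; a_2 = 9/11; a_3 = -18/77; a_4 = 54/1309


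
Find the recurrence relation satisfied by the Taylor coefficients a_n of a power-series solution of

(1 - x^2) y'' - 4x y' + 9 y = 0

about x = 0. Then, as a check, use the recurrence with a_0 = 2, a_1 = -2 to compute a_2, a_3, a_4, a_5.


Substitute y = sum_n a_n x^n.
(1 - 1 x^2) y'' contributes (n+2)(n+1) a_{n+2} - n(n-1) a_n at x^n.
-4 x y'(x) contributes -4 n a_n at x^n.
9 y(x) contributes 9 a_n at x^n.
Matching x^n: (n+2)(n+1) a_{n+2} + (-n(n-1) - 4 n + 9) a_n = 0.
Thus a_{n+2} = (n(n-1) + 4 n - 9) / ((n+1)(n+2)) * a_n.

Check with a_0 = 2, a_1 = -2 (apply the recurrence for n = 0, 1, 2, 3): a_0 = 2, a_1 = -2, a_2 = -9, a_3 = 5/3, a_4 = -3/4, a_5 = 3/4.

a_(n+2) = (n(n-1) + 4 n - 9) / ((n+1)(n+2)) * a_n; check: a_0 = 2, a_1 = -2, a_2 = -9, a_3 = 5/3, a_4 = -3/4, a_5 = 3/4


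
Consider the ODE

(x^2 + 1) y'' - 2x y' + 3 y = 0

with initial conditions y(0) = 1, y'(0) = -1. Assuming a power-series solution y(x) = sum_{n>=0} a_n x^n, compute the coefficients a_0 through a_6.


Ansatz: y(x) = sum_{n>=0} a_n x^n, so y'(x) = sum_{n>=1} n a_n x^(n-1) and y''(x) = sum_{n>=2} n(n-1) a_n x^(n-2).
Substitute into P(x) y'' + Q(x) y' + R(x) y = 0 with P(x) = x^2 + 1, Q(x) = -2x, R(x) = 3, and match powers of x.
Initial conditions: a_0 = 1, a_1 = -1.
Setting the coefficient of each power of x to zero and solving order by order (substituting the coefficients already found):
  x^0: 2 a_2 + 3 a_0 = 0  ->  2 a_2 = -3 a_0 = -3  ->  a_2 = -3/2
  x^1: 6 a_3 + a_1 = 0  ->  6 a_3 = -a_1 = 1  ->  a_3 = 1/6
  x^2: 12 a_4 + a_2 = 0  ->  12 a_4 = -a_2 = 3/2  ->  a_4 = 1/8
  x^3: 20 a_5 + 3 a_3 = 0  ->  20 a_5 = -3 a_3 = -1/2  ->  a_5 = -1/40
  x^4: 30 a_6 + 7 a_4 = 0  ->  30 a_6 = -7 a_4 = -7/8  ->  a_6 = -7/240
Truncated series: y(x) = 1 - x - (3/2) x^2 + (1/6) x^3 + (1/8) x^4 - (1/40) x^5 - (7/240) x^6 + O(x^7).

a_0 = 1; a_1 = -1; a_2 = -3/2; a_3 = 1/6; a_4 = 1/8; a_5 = -1/40; a_6 = -7/240


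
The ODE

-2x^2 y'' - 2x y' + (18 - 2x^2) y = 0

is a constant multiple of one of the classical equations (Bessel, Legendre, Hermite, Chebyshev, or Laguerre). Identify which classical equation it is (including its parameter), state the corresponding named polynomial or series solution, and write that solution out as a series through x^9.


All three coefficients share the factor -2; dividing through by -2 gives  x^2 y'' + x y' + (x^2 - 9) y = 0.
This matches the Bessel equation x^2 y'' + x y' + (x^2 - nu^2) y = 0 with nu^2 = 9, so nu = 3; the solution bounded at x = 0 is J_3(x).
Frobenius at x = 0: indicial roots ±nu; for r = nu the recurrence k(k + 2nu) c_k = -c_{k-2} gives the standard series J_nu(x) = sum_{k>=0} (-1)^k / (k! (k+nu)!) (x/2)^(2k+nu). Evaluate the first 4 terms:
  k = 0: (-1)^0 / (0! * 3! * 2^3) x^3 = 1/(1*6*8) x^3 = (1/48) x^3
  k = 1: (-1)^1 / (1! * 4! * 2^5) x^5 = -1/(1*24*32) x^5 = (-1/768) x^5
  k = 2: (-1)^2 / (2! * 5! * 2^7) x^7 = 1/(2*120*128) x^7 = (1/30720) x^7
  k = 3: (-1)^3 / (3! * 6! * 2^9) x^9 = -1/(6*720*512) x^9 = (-1/2211840) x^9
Hence J_3(x) = -x^9/2211840 + x^7/30720 - x^5/768 + x^3/48 + ....

J_3(x); series = -x^9/2211840 + x^7/30720 - x^5/768 + x^3/48


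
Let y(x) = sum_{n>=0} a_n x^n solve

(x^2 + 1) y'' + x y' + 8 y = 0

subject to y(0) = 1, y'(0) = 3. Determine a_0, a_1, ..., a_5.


Ansatz: y(x) = sum_{n>=0} a_n x^n, so y'(x) = sum_{n>=1} n a_n x^(n-1) and y''(x) = sum_{n>=2} n(n-1) a_n x^(n-2).
Substitute into P(x) y'' + Q(x) y' + R(x) y = 0 with P(x) = x^2 + 1, Q(x) = x, R(x) = 8, and match powers of x.
Initial conditions: a_0 = 1, a_1 = 3.
Setting the coefficient of each power of x to zero and solving order by order (substituting the coefficients already found):
  x^0: 2 a_2 + 8 a_0 = 0  ->  2 a_2 = -8 a_0 = -8  ->  a_2 = -4
  x^1: 6 a_3 + 9 a_1 = 0  ->  6 a_3 = -9 a_1 = -27  ->  a_3 = -9/2
  x^2: 12 a_4 + 12 a_2 = 0  ->  12 a_4 = -12 a_2 = 48  ->  a_4 = 4
  x^3: 20 a_5 + 17 a_3 = 0  ->  20 a_5 = -17 a_3 = 153/2  ->  a_5 = 153/40
Truncated series: y(x) = 1 + 3 x - 4 x^2 - (9/2) x^3 + 4 x^4 + (153/40) x^5 + O(x^6).

a_0 = 1; a_1 = 3; a_2 = -4; a_3 = -9/2; a_4 = 4; a_5 = 153/40


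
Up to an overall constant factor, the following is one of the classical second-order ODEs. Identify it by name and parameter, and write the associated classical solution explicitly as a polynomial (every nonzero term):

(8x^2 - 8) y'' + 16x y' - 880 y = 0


All three coefficients share the factor -8; dividing through by -8 gives  (1 - x^2) y'' - 2x y' + 110 y = 0.
This matches the Legendre equation (1 - x^2) y'' - 2x y' + n(n+1) y = 0 (note the -2x y' term) with n(n+1) = 110, so n = 10; the polynomial solution is P_10(x).
With y = sum_k a_k x^k, matching x^k gives (k+2)(k+1) a_{k+2} = [k(k+1) - n(n+1)] a_k = (k - 10)(k + 11) a_k. The right side vanishes at k = 10, so the series with the parity of 10 terminates at degree 10.
Standard normalization (P_n(1) = 1): leading coefficient (2n)!/(2^n (n!)^2) = 2432902008176640000/(1024*13168189440000) = 46189/256, so a_10 = 46189/256. Work downward with a_k = (k+1)(k+2) a_{k+2} / ((k - 10)(k + 11)):
  a_8 = (9)(10)(46189/256) / ((8 - 10)(8 + 11)) = (2078505/128)/(-38) = -109395/256
  a_6 = (7)(8)(-109395/256) / ((6 - 10)(6 + 11)) = (-765765/32)/(-68) = 45045/128
  a_4 = (5)(6)(45045/128) / ((4 - 10)(4 + 11)) = (675675/64)/(-90) = -15015/128
  a_2 = (3)(4)(-15015/128) / ((2 - 10)(2 + 11)) = (-45045/32)/(-104) = 3465/256
  a_0 = (1)(2)(3465/256) / ((0 - 10)(0 + 11)) = (3465/128)/(-110) = -63/256
Hence P_10(x) = 46189 x^10/256 - 109395 x^8/256 + 45045 x^6/128 - 15015 x^4/128 + 3465 x^2/256 - 63/256.

P_10(x); series = 46189 x^10/256 - 109395 x^8/256 + 45045 x^6/128 - 15015 x^4/128 + 3465 x^2/256 - 63/256


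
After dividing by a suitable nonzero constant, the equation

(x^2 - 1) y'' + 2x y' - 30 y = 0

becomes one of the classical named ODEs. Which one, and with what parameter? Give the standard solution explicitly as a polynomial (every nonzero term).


All three coefficients share the factor -1; dividing through by -1 gives  (1 - x^2) y'' - 2x y' + 30 y = 0.
This matches the Legendre equation (1 - x^2) y'' - 2x y' + n(n+1) y = 0 (note the -2x y' term) with n(n+1) = 30, so n = 5; the polynomial solution is P_5(x).
With y = sum_k a_k x^k, matching x^k gives (k+2)(k+1) a_{k+2} = [k(k+1) - n(n+1)] a_k = (k - 5)(k + 6) a_k. The right side vanishes at k = 5, so the series with the parity of 5 terminates at degree 5.
Standard normalization (P_n(1) = 1): leading coefficient (2n)!/(2^n (n!)^2) = 3628800/(32*14400) = 63/8, so a_5 = 63/8. Work downward with a_k = (k+1)(k+2) a_{k+2} / ((k - 5)(k + 6)):
  a_3 = (4)(5)(63/8) / ((3 - 5)(3 + 6)) = (315/2)/(-18) = -35/4
  a_1 = (2)(3)(-35/4) / ((1 - 5)(1 + 6)) = (-105/2)/(-28) = 15/8
Hence P_5(x) = 63 x^5/8 - 35 x^3/4 + 15 x/8.

P_5(x); series = 63 x^5/8 - 35 x^3/4 + 15 x/8


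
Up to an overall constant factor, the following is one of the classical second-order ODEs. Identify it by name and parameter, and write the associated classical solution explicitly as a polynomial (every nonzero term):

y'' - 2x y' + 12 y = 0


The equation is already in a standard form:  y'' - 2x y' + 12 y = 0.
This matches the Hermite equation y'' - 2x y' + 2n y = 0 with 2n = 12, so n = 6; the polynomial solution is H_6(x).
With y = sum_k a_k x^k, matching x^k gives (k+2)(k+1) a_{k+2} = 2(k - n) a_k = 2(k - 6) a_k. The right side vanishes at k = 6, so the series with the parity of 6 terminates at degree 6.
Standard normalization: leading coefficient of H_n is 2^n, so a_6 = 2^6 = 64. Work downward with a_k = (k+1)(k+2) a_{k+2} / (2(k - n)):
  a_4 = (5)(6)(64) / (2(4 - 6)) = 1920/(-4) = -480
  a_2 = (3)(4)(-480) / (2(2 - 6)) = -5760/(-8) = 720
  a_0 = (1)(2)(720) / (2(0 - 6)) = 1440/(-12) = -120
Hence H_6(x) = 64 x^6 - 480 x^4 + 720 x^2 - 120.

H_6(x); series = 64 x^6 - 480 x^4 + 720 x^2 - 120


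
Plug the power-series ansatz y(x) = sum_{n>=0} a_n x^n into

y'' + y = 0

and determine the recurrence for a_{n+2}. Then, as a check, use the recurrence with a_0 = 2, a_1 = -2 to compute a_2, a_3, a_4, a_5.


Substitute y = sum_n a_n x^n into y'' + (const) y = 0.
y''(x) = sum_{n>=0} (n+2)(n+1) a_{n+2} x^n.
The ODE becomes sum_n [(n+2)(n+1) a_{n+2} + 1 a_n] x^n = 0.
Setting each coefficient to zero gives the recurrence:
  (n+2)(n+1) a_{n+2} + 1 a_n = 0,
  a_{n+2} = -1 / ((n+1)(n+2)) a_n.

Check with a_0 = 2, a_1 = -2 (apply the recurrence for n = 0, 1, 2, 3): a_0 = 2, a_1 = -2, a_2 = -1, a_3 = 1/3, a_4 = 1/12, a_5 = -1/60.

a_{n+2} = -1/((n+1)(n+2)) * a_n; check: a_0 = 2, a_1 = -2, a_2 = -1, a_3 = 1/3, a_4 = 1/12, a_5 = -1/60


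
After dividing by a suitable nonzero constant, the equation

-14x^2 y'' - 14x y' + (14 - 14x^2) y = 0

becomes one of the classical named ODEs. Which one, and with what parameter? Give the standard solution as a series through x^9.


All three coefficients share the factor -14; dividing through by -14 gives  x^2 y'' + x y' + (x^2 - 1) y = 0.
This matches the Bessel equation x^2 y'' + x y' + (x^2 - nu^2) y = 0 with nu^2 = 1, so nu = 1; the solution bounded at x = 0 is J_1(x).
Frobenius at x = 0: indicial roots ±nu; for r = nu the recurrence k(k + 2nu) c_k = -c_{k-2} gives the standard series J_nu(x) = sum_{k>=0} (-1)^k / (k! (k+nu)!) (x/2)^(2k+nu). Evaluate the first 5 terms:
  k = 0: (-1)^0 / (0! * 1! * 2^1) x^1 = 1/(1*1*2) x^1 = (1/2) x^1
  k = 1: (-1)^1 / (1! * 2! * 2^3) x^3 = -1/(1*2*8) x^3 = (-1/16) x^3
  k = 2: (-1)^2 / (2! * 3! * 2^5) x^5 = 1/(2*6*32) x^5 = (1/384) x^5
  k = 3: (-1)^3 / (3! * 4! * 2^7) x^7 = -1/(6*24*128) x^7 = (-1/18432) x^7
  k = 4: (-1)^4 / (4! * 5! * 2^9) x^9 = 1/(24*120*512) x^9 = (1/1474560) x^9
Hence J_1(x) = x^9/1474560 - x^7/18432 + x^5/384 - x^3/16 + x/2 + ....

J_1(x); series = x^9/1474560 - x^7/18432 + x^5/384 - x^3/16 + x/2


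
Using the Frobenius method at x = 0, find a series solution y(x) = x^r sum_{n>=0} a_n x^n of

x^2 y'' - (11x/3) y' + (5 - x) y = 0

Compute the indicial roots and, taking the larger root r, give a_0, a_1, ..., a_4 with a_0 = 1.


Write in Frobenius form y'' + (p(x)/x) y' + (q(x)/x^2) y = 0:
  p(x) = -11/3,  q(x) = 5 - x.
Indicial equation: r(r-1) + (-11/3) r + (5) = 0 -> roots r_1 = 3, r_2 = 5/3.
Take r = r_1 = 3. Let y(x) = x^r sum_{n>=0} a_n x^n with a_0 = 1.
Substitute y = x^r sum a_n x^n and match x^{r+n}. The recurrence is
  D(n) a_n - 1 a_{n-1} = 0,  where D(n) = (r+n)(r+n-1) + (-11/3)(r+n) + (5).
  a_n = 1 / D(n) * a_{n-1}.
Since the indicial polynomial factors as (r - r_1)(r - r_2), D(n) = (r_1 + n - r_1)(r_1 + n - r_2) = n(n + 4/3).
Evaluating step by step (a_0 = 1):
  n = 1: D(1) = 1(1 + 4/3) = 7/3; numerator = 1(1) = 1; a_1 = (1)/(7/3) = 3/7
  n = 2: D(2) = 2(2 + 4/3) = 20/3; numerator = 1(3/7) = 3/7; a_2 = (3/7)/(20/3) = 9/140
  n = 3: D(3) = 3(3 + 4/3) = 13; numerator = 1(9/140) = 9/140; a_3 = (9/140)/(13) = 9/1820
  n = 4: D(4) = 4(4 + 4/3) = 64/3; numerator = 1(9/1820) = 9/1820; a_4 = (9/1820)/(64/3) = 27/116480

r = 3; a_0 = 1; a_1 = 3/7; a_2 = 9/140; a_3 = 9/1820; a_4 = 27/116480


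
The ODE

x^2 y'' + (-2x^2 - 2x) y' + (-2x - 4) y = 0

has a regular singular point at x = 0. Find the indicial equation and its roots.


Divide by x^2 to reach normal form y'' + P_1(x) y' + P_2(x) y = 0 with P_1(x) = -2 - 2/x and P_2(x) = -2/x - 4/x^2.
x = 0 is a singular point because the y'-coefficient -2 - 2/x has a pole at x = 0 and the y-coefficient -2/x - 4/x^2 has a pole at x = 0.
It is a regular singular point because x P_1(x) = p(x) = -2x - 2 and x^2 P_2(x) = q(x) = -2x - 4 are polynomials, hence analytic at x = 0.
p(0) = -2,  q(0) = -4.
Indicial equation: r(r-1) + p(0) r + q(0) = 0, i.e. r^2 + (p(0) - 1) r + q(0) = 0, i.e. r^2 - 3 r - 4 = 0.
Discriminant: (-3)^2 - 4(-4) = 25, so r = (3 ± 5)/2.
Solving: r_1 = 4, r_2 = -1.

indicial: r^2 - 3 r - 4 = 0; roots r_1 = 4, r_2 = -1


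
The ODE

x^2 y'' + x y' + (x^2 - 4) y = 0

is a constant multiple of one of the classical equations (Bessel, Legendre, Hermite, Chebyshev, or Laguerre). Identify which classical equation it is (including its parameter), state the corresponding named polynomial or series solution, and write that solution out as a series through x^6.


The equation is already in a standard form:  x^2 y'' + x y' + (x^2 - 4) y = 0.
This matches the Bessel equation x^2 y'' + x y' + (x^2 - nu^2) y = 0 with nu^2 = 4, so nu = 2; the solution bounded at x = 0 is J_2(x).
Frobenius at x = 0: indicial roots ±nu; for r = nu the recurrence k(k + 2nu) c_k = -c_{k-2} gives the standard series J_nu(x) = sum_{k>=0} (-1)^k / (k! (k+nu)!) (x/2)^(2k+nu). Evaluate the first 3 terms:
  k = 0: (-1)^0 / (0! * 2! * 2^2) x^2 = 1/(1*2*4) x^2 = (1/8) x^2
  k = 1: (-1)^1 / (1! * 3! * 2^4) x^4 = -1/(1*6*16) x^4 = (-1/96) x^4
  k = 2: (-1)^2 / (2! * 4! * 2^6) x^6 = 1/(2*24*64) x^6 = (1/3072) x^6
Hence J_2(x) = x^6/3072 - x^4/96 + x^2/8 + ....

J_2(x); series = x^6/3072 - x^4/96 + x^2/8


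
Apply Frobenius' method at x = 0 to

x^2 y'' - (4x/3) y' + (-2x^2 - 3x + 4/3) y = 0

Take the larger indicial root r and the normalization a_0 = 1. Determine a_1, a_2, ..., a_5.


Write in Frobenius form y'' + (p(x)/x) y' + (q(x)/x^2) y = 0:
  p(x) = -4/3,  q(x) = -2x^2 - 3x + 4/3.
Indicial equation: r(r-1) + (-4/3) r + (4/3) = 0 -> roots r_1 = 4/3, r_2 = 1.
Take r = r_1 = 4/3. Let y(x) = x^r sum_{n>=0} a_n x^n with a_0 = 1.
Substitute y = x^r sum a_n x^n and match x^{r+n}. The recurrence is
  D(n) a_n - 3 a_{n-1} - 2 a_{n-2} = 0,  where D(n) = (r+n)(r+n-1) + (-4/3)(r+n) + (4/3).
  a_n = [3 a_{n-1} + 2 a_{n-2}] / D(n).
Since the indicial polynomial factors as (r - r_1)(r - r_2), D(n) = (r_1 + n - r_1)(r_1 + n - r_2) = n(n + 1/3).
Evaluating step by step (a_0 = 1):
  n = 1: D(1) = 1(1 + 1/3) = 4/3; numerator = 3(1) = 3; a_1 = (3)/(4/3) = 9/4
  n = 2: D(2) = 2(2 + 1/3) = 14/3; numerator = 3(9/4) + 2(1) = 35/4; a_2 = (35/4)/(14/3) = 15/8
  n = 3: D(3) = 3(3 + 1/3) = 10; numerator = 3(15/8) + 2(9/4) = 81/8; a_3 = (81/8)/(10) = 81/80
  n = 4: D(4) = 4(4 + 1/3) = 52/3; numerator = 3(81/80) + 2(15/8) = 543/80; a_4 = (543/80)/(52/3) = 1629/4160
  n = 5: D(5) = 5(5 + 1/3) = 80/3; numerator = 3(1629/4160) + 2(81/80) = 13311/4160; a_5 = (13311/4160)/(80/3) = 39933/332800

r = 4/3; a_0 = 1; a_1 = 9/4; a_2 = 15/8; a_3 = 81/80; a_4 = 1629/4160; a_5 = 39933/332800


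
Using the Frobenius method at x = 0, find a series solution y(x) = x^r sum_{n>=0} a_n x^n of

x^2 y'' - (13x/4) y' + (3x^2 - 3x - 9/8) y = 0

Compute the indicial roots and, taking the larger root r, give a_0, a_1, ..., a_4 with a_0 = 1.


Write in Frobenius form y'' + (p(x)/x) y' + (q(x)/x^2) y = 0:
  p(x) = -13/4,  q(x) = 3x^2 - 3x - 9/8.
Indicial equation: r(r-1) + (-13/4) r + (-9/8) = 0 -> roots r_1 = 9/2, r_2 = -1/4.
Take r = r_1 = 9/2. Let y(x) = x^r sum_{n>=0} a_n x^n with a_0 = 1.
Substitute y = x^r sum a_n x^n and match x^{r+n}. The recurrence is
  D(n) a_n - 3 a_{n-1} + 3 a_{n-2} = 0,  where D(n) = (r+n)(r+n-1) + (-13/4)(r+n) + (-9/8).
  a_n = [3 a_{n-1} - 3 a_{n-2}] / D(n).
Since the indicial polynomial factors as (r - r_1)(r - r_2), D(n) = (r_1 + n - r_1)(r_1 + n - r_2) = n(n + 19/4).
Evaluating step by step (a_0 = 1):
  n = 1: D(1) = 1(1 + 19/4) = 23/4; numerator = 3(1) = 3; a_1 = (3)/(23/4) = 12/23
  n = 2: D(2) = 2(2 + 19/4) = 27/2; numerator = 3(12/23) - 3(1) = -33/23; a_2 = (-33/23)/(27/2) = -22/207
  n = 3: D(3) = 3(3 + 19/4) = 93/4; numerator = 3(-22/207) - 3(12/23) = -130/69; a_3 = (-130/69)/(93/4) = -520/6417
  n = 4: D(4) = 4(4 + 19/4) = 35; numerator = 3(-520/6417) - 3(-22/207) = 54/713; a_4 = (54/713)/(35) = 54/24955

r = 9/2; a_0 = 1; a_1 = 12/23; a_2 = -22/207; a_3 = -520/6417; a_4 = 54/24955


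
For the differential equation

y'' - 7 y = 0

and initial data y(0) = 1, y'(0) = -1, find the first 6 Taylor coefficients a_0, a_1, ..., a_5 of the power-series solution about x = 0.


Ansatz: y(x) = sum_{n>=0} a_n x^n, so y'(x) = sum_{n>=1} n a_n x^(n-1) and y''(x) = sum_{n>=2} n(n-1) a_n x^(n-2).
Substitute into P(x) y'' + Q(x) y' + R(x) y = 0 with P(x) = 1, Q(x) = 0, R(x) = -7, and match powers of x.
Initial conditions: a_0 = 1, a_1 = -1.
Setting the coefficient of each power of x to zero and solving order by order (substituting the coefficients already found):
  x^0: 2 a_2 - 7 a_0 = 0  ->  2 a_2 = 7 a_0 = 7  ->  a_2 = 7/2
  x^1: 6 a_3 - 7 a_1 = 0  ->  6 a_3 = 7 a_1 = -7  ->  a_3 = -7/6
  x^2: 12 a_4 - 7 a_2 = 0  ->  12 a_4 = 7 a_2 = 49/2  ->  a_4 = 49/24
  x^3: 20 a_5 - 7 a_3 = 0  ->  20 a_5 = 7 a_3 = -49/6  ->  a_5 = -49/120
Truncated series: y(x) = 1 - x + (7/2) x^2 - (7/6) x^3 + (49/24) x^4 - (49/120) x^5 + O(x^6).

a_0 = 1; a_1 = -1; a_2 = 7/2; a_3 = -7/6; a_4 = 49/24; a_5 = -49/120


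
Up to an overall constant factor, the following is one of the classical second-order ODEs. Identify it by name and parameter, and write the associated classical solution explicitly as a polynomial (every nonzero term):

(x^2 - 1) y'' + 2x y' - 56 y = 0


All three coefficients share the factor -1; dividing through by -1 gives  (1 - x^2) y'' - 2x y' + 56 y = 0.
This matches the Legendre equation (1 - x^2) y'' - 2x y' + n(n+1) y = 0 (note the -2x y' term) with n(n+1) = 56, so n = 7; the polynomial solution is P_7(x).
With y = sum_k a_k x^k, matching x^k gives (k+2)(k+1) a_{k+2} = [k(k+1) - n(n+1)] a_k = (k - 7)(k + 8) a_k. The right side vanishes at k = 7, so the series with the parity of 7 terminates at degree 7.
Standard normalization (P_n(1) = 1): leading coefficient (2n)!/(2^n (n!)^2) = 87178291200/(128*25401600) = 429/16, so a_7 = 429/16. Work downward with a_k = (k+1)(k+2) a_{k+2} / ((k - 7)(k + 8)):
  a_5 = (6)(7)(429/16) / ((5 - 7)(5 + 8)) = (9009/8)/(-26) = -693/16
  a_3 = (4)(5)(-693/16) / ((3 - 7)(3 + 8)) = (-3465/4)/(-44) = 315/16
  a_1 = (2)(3)(315/16) / ((1 - 7)(1 + 8)) = (945/8)/(-54) = -35/16
Hence P_7(x) = 429 x^7/16 - 693 x^5/16 + 315 x^3/16 - 35 x/16.

P_7(x); series = 429 x^7/16 - 693 x^5/16 + 315 x^3/16 - 35 x/16


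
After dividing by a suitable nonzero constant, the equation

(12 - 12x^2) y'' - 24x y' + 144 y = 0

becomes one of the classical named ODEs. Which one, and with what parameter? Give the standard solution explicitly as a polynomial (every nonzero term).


All three coefficients share the factor 12; dividing through by 12 gives  (1 - x^2) y'' - 2x y' + 12 y = 0.
This matches the Legendre equation (1 - x^2) y'' - 2x y' + n(n+1) y = 0 (note the -2x y' term) with n(n+1) = 12, so n = 3; the polynomial solution is P_3(x).
With y = sum_k a_k x^k, matching x^k gives (k+2)(k+1) a_{k+2} = [k(k+1) - n(n+1)] a_k = (k - 3)(k + 4) a_k. The right side vanishes at k = 3, so the series with the parity of 3 terminates at degree 3.
Standard normalization (P_n(1) = 1): leading coefficient (2n)!/(2^n (n!)^2) = 720/(8*36) = 5/2, so a_3 = 5/2. Work downward with a_k = (k+1)(k+2) a_{k+2} / ((k - 3)(k + 4)):
  a_1 = (2)(3)(5/2) / ((1 - 3)(1 + 4)) = 15/(-10) = -3/2
Hence P_3(x) = 5 x^3/2 - 3 x/2.

P_3(x); series = 5 x^3/2 - 3 x/2


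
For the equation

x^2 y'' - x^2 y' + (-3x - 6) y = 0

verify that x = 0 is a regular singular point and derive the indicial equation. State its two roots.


Divide by x^2 to reach normal form y'' + P_1(x) y' + P_2(x) y = 0 with P_1(x) = -1 and P_2(x) = -3/x - 6/x^2.
x = 0 is a singular point because the y-coefficient -3/x - 6/x^2 has a pole at x = 0.
It is a regular singular point because x P_1(x) = p(x) = -x and x^2 P_2(x) = q(x) = -3x - 6 are polynomials, hence analytic at x = 0.
p(0) = 0,  q(0) = -6.
Indicial equation: r(r-1) + p(0) r + q(0) = 0, i.e. r^2 + (p(0) - 1) r + q(0) = 0, i.e. r^2 - 1 r - 6 = 0.
Discriminant: (-1)^2 - 4(-6) = 25, so r = (1 ± 5)/2.
Solving: r_1 = 3, r_2 = -2.

indicial: r^2 - 1 r - 6 = 0; roots r_1 = 3, r_2 = -2
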